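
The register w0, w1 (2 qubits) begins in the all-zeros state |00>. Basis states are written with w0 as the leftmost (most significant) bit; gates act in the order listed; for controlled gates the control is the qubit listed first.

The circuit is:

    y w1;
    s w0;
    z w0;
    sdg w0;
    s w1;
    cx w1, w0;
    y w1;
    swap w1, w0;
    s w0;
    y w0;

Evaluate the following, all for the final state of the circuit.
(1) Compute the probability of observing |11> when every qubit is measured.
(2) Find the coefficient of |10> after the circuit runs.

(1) A full measurement returns |11> with probability 1.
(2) The amplitude on |10> is 0.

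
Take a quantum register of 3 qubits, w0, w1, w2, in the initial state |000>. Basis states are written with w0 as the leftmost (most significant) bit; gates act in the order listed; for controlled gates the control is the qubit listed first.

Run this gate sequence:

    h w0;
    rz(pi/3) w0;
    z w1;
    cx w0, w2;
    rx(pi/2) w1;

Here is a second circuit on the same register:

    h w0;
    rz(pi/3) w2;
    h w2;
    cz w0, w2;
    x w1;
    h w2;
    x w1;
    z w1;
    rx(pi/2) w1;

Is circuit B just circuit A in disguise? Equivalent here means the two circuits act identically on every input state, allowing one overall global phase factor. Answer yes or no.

No — the two circuits implement different unitaries, even allowing a global phase.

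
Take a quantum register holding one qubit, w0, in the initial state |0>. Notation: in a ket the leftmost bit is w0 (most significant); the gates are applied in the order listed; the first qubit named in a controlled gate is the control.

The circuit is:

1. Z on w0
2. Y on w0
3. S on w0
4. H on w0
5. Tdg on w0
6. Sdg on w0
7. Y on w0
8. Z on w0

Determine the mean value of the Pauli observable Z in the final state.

In the final state, Z has expectation 0.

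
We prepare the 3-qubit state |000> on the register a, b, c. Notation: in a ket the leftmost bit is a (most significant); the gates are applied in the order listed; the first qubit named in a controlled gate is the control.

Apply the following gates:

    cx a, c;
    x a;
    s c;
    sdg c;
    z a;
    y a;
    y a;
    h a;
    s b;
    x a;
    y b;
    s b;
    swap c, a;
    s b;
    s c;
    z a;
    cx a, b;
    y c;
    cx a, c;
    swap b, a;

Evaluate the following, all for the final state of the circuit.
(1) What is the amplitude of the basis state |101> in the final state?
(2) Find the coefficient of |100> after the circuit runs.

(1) The final state's coefficient on |101> equals sqrt(2)/2.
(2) |100> carries amplitude sqrt(2)*I/2 in the final state.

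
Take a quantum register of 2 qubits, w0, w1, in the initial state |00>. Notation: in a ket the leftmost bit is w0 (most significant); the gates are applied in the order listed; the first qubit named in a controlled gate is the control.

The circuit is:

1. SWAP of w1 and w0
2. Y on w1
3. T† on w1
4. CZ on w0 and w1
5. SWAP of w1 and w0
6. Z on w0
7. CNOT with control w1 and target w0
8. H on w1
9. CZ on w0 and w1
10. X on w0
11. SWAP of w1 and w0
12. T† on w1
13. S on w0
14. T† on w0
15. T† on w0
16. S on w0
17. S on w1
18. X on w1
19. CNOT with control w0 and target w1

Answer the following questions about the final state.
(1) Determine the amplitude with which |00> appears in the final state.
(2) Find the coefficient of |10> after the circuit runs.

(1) The amplitude on |00> is 0.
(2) |10> carries amplitude sqrt(2)*exp(3*I*pi/4)/2 in the final state.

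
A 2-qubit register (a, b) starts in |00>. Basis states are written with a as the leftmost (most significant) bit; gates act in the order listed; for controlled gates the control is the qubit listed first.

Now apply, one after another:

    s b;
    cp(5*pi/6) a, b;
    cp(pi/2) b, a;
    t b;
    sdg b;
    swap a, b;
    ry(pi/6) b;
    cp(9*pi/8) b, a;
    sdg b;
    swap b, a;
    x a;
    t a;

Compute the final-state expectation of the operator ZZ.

The observable ZZ averages to -sqrt(3)/2.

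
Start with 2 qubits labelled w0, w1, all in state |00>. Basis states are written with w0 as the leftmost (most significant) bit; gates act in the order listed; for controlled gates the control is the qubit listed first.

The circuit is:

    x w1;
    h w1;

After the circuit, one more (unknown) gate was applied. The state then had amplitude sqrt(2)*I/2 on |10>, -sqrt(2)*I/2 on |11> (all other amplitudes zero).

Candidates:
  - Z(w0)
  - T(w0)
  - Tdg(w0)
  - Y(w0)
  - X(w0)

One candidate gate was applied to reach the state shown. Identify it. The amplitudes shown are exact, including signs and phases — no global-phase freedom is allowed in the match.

The unique candidate consistent with the amplitudes is Y(w0).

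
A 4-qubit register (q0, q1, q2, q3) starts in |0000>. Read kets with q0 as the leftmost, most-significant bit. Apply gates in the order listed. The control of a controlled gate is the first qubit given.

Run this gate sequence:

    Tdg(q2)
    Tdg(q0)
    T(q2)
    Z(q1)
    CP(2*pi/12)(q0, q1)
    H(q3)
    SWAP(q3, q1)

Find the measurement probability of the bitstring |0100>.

The probability of measuring |0100> is 1/2.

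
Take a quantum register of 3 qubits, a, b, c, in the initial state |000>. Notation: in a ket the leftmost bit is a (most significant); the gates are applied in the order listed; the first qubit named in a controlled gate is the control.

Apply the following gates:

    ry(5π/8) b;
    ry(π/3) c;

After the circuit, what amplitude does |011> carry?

|011> carries amplitude sin(5*pi/16)/2 in the final state.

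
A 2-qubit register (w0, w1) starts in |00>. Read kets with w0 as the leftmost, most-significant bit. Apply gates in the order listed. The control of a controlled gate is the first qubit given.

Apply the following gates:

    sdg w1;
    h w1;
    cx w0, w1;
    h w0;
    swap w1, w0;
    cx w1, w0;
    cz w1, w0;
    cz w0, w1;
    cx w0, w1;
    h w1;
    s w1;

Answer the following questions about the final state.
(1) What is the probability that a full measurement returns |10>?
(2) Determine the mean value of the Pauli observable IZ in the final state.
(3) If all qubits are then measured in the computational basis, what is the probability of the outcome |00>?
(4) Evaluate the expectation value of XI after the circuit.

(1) Outcome |10> occurs with probability 1/2.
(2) The observable IZ averages to 1.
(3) A full measurement returns |00> with probability 1/2.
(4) The expectation value of XI is 1.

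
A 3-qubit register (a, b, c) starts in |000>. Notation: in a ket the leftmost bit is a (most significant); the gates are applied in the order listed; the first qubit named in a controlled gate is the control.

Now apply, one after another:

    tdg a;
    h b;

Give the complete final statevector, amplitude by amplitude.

The resulting statevector has amplitude sqrt(2)/2 on |000>, sqrt(2)/2 on |010>, and 0 on every other basis state.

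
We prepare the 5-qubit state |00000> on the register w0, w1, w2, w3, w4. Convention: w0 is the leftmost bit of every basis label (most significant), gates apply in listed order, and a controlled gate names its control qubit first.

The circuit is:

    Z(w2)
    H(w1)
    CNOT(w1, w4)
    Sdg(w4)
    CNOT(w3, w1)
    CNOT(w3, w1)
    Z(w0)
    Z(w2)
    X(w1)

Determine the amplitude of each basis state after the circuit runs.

After the circuit, the state carries amplitude -sqrt(2)*I/2 on |00001>, sqrt(2)/2 on |01000>, and 0 on every other basis state. Key observation: steps 5-6 multiply out to the identity, so the circuit reduces to the remaining gates.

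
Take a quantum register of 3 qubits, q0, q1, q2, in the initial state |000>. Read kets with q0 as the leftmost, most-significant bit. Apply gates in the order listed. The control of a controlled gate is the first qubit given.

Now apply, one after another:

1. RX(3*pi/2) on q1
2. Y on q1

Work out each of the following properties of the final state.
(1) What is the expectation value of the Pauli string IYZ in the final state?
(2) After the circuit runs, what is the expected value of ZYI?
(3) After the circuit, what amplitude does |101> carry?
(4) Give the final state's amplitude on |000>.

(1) The observable IYZ averages to 1.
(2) The expectation value of ZYI is 1.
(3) The final state's coefficient on |101> equals 0.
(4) The amplitude on |000> is -sqrt(2)/2.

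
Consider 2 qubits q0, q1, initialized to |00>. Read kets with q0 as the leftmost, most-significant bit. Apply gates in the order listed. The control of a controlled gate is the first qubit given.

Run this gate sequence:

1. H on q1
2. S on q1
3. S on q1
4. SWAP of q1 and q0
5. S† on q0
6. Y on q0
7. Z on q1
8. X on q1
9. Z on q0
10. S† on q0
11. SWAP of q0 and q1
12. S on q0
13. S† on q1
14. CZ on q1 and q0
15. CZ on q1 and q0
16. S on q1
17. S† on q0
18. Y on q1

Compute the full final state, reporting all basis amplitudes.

The final amplitudes are 0 on |00>, 0 on |01>, sqrt(2)*I/2 on |10>, sqrt(2)*I/2 on |11>. Key observation: the block from step 12 through step 17 cancels to the identity and can be dropped.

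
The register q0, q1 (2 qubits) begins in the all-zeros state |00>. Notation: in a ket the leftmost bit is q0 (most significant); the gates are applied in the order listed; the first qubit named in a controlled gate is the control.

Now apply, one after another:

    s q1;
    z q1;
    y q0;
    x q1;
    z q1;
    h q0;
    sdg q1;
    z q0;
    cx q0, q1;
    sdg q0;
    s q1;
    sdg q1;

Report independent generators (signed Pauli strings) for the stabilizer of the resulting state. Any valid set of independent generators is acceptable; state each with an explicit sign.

The final state is stabilized by the group generated by +XY, -ZZ; other independent generating sets are equally valid.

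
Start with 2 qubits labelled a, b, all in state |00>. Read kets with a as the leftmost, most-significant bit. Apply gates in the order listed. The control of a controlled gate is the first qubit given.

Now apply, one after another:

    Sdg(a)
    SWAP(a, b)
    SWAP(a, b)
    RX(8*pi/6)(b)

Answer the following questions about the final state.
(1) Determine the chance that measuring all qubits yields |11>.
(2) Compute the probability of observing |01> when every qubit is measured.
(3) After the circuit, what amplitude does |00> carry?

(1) The probability of measuring |11> is 0. Key observation: the block from step 2 through step 3 cancels to the identity and can be dropped.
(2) Outcome |01> occurs with probability 3/4.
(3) The amplitude on |00> is -1/2.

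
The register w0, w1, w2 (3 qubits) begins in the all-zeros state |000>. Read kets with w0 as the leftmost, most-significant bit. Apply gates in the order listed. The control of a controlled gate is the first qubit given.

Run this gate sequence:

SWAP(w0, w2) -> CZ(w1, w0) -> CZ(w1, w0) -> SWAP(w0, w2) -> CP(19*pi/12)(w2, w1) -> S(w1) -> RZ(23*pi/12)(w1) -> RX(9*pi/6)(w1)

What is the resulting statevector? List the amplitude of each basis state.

The resulting statevector has amplitude sqrt(2)*exp(I*pi/24)/2 on |000>, sqrt(2)*exp(13*I*pi/24)/2 on |010>, and 0 on every other basis state.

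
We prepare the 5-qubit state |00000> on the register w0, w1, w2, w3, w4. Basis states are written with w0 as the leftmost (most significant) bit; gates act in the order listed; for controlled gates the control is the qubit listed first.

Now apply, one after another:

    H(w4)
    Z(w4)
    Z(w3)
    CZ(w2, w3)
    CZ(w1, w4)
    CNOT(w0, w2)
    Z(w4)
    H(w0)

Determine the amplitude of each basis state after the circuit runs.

After the circuit, the state carries amplitude 1/2 on |00000>, 1/2 on |00001>, 1/2 on |10000>, 1/2 on |10001>, and 0 on every other basis state.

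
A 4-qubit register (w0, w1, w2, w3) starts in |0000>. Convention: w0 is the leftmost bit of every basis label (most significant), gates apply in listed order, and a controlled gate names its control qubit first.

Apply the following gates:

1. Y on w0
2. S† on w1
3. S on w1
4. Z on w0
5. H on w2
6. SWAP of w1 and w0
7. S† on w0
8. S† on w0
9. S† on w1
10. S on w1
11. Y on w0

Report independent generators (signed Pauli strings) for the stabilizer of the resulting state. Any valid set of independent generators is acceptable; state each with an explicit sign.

One valid set of independent stabilizer generators is +IIXI, -ZIII, -IZII, +IIIZ (any independent generating set of the same group is equally correct).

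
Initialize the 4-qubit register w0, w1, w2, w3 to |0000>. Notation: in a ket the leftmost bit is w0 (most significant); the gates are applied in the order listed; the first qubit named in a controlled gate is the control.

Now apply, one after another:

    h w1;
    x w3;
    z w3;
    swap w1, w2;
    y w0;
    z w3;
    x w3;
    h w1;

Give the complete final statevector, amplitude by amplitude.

The resulting statevector has amplitude I/2 on |1000>, I/2 on |1010>, I/2 on |1100>, I/2 on |1110>, and 0 on every other basis state.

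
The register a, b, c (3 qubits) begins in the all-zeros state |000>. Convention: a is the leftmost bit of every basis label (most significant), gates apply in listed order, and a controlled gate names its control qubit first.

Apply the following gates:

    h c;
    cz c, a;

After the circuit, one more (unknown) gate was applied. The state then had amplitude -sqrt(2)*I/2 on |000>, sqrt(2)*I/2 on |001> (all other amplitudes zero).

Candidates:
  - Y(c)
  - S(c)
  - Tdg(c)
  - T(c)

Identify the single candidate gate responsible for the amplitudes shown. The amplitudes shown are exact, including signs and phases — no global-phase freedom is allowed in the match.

The applied gate was Y(c).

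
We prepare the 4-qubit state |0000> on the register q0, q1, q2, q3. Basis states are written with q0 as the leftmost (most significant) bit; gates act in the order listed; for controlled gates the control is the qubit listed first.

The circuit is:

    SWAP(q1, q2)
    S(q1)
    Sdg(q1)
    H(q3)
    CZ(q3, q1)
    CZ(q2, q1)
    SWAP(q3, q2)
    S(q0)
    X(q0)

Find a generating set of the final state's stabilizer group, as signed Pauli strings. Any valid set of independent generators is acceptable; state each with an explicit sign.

One valid set of independent stabilizer generators is +IIXI, -ZIII, +IZII, +IIIZ (any independent generating set of the same group is equally correct).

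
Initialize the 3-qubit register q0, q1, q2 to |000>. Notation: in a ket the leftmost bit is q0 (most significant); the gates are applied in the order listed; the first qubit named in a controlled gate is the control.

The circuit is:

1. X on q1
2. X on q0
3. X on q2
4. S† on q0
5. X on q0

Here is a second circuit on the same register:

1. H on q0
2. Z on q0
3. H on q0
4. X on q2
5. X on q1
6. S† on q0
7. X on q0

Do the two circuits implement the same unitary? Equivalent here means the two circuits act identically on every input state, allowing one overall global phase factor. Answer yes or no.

Yes — the two circuits implement the same unitary up to a global phase.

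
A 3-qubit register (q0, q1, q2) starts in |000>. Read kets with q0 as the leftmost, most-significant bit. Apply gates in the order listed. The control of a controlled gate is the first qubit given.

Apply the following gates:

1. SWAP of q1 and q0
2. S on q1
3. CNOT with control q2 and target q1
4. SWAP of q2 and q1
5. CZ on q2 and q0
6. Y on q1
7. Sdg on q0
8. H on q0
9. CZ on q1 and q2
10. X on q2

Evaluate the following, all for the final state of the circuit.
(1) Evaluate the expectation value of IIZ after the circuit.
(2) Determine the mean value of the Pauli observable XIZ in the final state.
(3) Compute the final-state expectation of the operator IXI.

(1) The observable IIZ averages to -1.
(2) In the final state, XIZ has expectation -1.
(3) In the final state, IXI has expectation 0.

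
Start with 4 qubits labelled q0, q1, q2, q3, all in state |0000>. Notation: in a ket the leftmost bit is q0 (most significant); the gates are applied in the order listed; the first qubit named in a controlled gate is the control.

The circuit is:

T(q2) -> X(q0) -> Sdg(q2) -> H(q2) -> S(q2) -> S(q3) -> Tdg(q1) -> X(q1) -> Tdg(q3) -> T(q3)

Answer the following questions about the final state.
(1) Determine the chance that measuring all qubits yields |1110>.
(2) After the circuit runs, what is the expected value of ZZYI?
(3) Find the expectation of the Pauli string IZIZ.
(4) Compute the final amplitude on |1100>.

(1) Outcome |1110> occurs with probability 1/2.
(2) In the final state, ZZYI has expectation 1.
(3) In the final state, IZIZ has expectation -1.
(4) The amplitude on |1100> is sqrt(2)/2.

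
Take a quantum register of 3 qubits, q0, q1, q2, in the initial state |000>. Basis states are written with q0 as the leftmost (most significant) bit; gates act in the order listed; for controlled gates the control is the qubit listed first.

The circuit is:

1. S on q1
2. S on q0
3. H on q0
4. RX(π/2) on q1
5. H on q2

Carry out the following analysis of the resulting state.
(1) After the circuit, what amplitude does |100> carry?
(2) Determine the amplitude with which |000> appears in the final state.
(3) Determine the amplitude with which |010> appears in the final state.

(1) The amplitude on |100> is sqrt(2)/4.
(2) The amplitude on |000> is sqrt(2)/4.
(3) The amplitude on |010> is -sqrt(2)*I/4.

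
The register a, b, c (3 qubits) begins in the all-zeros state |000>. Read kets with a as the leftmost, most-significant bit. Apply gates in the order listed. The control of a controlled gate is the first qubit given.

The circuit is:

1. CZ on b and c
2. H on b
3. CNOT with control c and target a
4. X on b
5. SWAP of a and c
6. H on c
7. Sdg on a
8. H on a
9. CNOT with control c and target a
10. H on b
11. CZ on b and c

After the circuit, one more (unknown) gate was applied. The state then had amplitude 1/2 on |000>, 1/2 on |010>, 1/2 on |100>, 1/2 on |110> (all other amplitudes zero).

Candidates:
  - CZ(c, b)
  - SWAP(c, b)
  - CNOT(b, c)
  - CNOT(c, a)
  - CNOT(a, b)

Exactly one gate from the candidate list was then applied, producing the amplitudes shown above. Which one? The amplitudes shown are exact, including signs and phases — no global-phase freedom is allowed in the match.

The applied gate was SWAP(c, b).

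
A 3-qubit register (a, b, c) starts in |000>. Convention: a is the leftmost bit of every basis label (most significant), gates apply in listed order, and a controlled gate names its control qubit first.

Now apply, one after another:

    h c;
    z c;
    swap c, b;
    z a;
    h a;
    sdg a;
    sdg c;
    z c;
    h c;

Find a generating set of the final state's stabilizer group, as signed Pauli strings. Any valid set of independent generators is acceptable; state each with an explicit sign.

The final state is stabilized by the group generated by -YII, -IXI, +IIX; other independent generating sets are equally valid.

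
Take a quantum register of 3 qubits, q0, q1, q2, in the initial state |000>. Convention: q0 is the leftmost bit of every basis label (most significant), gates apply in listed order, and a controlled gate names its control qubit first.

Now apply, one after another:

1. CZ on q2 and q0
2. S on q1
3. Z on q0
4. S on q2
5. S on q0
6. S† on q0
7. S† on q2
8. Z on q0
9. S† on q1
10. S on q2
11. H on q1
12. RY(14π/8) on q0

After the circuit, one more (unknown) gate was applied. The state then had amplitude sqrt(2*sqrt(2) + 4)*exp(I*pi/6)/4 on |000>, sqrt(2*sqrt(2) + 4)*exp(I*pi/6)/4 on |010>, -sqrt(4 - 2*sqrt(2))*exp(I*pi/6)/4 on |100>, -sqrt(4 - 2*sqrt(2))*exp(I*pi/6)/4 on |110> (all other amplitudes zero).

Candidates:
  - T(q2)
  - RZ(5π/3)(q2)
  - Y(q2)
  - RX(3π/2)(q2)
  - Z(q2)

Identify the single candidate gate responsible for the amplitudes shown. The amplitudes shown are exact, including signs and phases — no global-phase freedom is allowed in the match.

It was RZ(5π/3)(q2) that produced the state shown. Key observation: gates 2-9 undo each other exactly, leaving only the rest of the circuit to track.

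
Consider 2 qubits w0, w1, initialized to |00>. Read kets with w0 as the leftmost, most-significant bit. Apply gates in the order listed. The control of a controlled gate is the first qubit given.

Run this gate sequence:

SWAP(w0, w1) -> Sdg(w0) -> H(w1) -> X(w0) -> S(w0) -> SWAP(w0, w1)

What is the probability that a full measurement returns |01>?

Outcome |01> occurs with probability 1/2.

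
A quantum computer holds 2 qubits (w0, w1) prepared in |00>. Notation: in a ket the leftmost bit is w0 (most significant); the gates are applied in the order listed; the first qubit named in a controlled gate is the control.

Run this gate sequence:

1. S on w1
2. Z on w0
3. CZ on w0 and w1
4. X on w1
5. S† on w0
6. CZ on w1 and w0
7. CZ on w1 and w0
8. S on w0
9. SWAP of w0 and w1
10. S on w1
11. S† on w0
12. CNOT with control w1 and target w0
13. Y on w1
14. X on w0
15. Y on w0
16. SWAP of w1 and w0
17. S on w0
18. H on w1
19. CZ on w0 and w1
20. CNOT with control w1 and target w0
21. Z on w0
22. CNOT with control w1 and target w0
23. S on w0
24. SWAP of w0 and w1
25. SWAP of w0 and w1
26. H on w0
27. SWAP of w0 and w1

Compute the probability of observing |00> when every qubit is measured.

A full measurement returns |00> with probability 1/4. Key observation: steps 5-8 multiply out to the identity, so the circuit reduces to the remaining gates.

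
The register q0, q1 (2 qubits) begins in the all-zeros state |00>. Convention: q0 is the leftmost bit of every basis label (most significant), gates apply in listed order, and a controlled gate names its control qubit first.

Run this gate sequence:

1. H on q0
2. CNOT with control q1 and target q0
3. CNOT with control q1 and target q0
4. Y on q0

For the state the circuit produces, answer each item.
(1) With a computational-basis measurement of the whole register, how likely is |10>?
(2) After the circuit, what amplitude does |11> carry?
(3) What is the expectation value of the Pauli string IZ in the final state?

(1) The probability of measuring |10> is 1/2. Key observation: gates 2-3 undo each other exactly, leaving only the rest of the circuit to track.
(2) The amplitude on |11> is 0.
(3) In the final state, IZ has expectation 1.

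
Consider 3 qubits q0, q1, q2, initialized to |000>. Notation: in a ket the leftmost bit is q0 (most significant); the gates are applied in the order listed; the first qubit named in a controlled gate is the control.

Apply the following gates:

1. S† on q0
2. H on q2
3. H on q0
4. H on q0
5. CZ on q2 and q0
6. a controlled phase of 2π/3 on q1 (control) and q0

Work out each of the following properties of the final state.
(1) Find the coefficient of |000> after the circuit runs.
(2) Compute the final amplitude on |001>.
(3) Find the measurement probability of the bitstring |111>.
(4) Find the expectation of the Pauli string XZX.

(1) The final state's coefficient on |000> equals sqrt(2)/2.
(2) The amplitude on |001> is sqrt(2)/2.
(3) The probability of measuring |111> is 0.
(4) The observable XZX averages to 0.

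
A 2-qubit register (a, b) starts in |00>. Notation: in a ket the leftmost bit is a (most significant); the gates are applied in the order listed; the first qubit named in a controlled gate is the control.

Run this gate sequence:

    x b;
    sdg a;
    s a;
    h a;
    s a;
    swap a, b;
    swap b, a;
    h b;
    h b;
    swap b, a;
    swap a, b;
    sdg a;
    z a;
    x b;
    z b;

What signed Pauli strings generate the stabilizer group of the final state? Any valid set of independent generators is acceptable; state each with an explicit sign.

One valid set of independent stabilizer generators is -XI, +IZ (any independent generating set of the same group is equally correct). Key observation: the block from step 5 through step 12 cancels to the identity and can be dropped.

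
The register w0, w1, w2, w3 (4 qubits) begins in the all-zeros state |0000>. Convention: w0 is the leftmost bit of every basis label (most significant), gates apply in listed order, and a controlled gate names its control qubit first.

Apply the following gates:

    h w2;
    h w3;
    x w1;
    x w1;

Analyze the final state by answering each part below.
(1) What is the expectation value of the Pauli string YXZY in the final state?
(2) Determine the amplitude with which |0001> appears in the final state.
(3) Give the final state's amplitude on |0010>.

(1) The expectation value of YXZY is 0.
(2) The amplitude on |0001> is 1/2.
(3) |0010> carries amplitude 1/2 in the final state.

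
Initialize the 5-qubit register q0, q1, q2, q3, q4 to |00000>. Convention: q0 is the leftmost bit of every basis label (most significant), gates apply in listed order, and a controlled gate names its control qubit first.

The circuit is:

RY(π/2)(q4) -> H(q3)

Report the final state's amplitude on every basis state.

The final amplitudes are 1/2 on |00000>, 1/2 on |00001>, 1/2 on |00010>, 1/2 on |00011>, and 0 on every other basis state.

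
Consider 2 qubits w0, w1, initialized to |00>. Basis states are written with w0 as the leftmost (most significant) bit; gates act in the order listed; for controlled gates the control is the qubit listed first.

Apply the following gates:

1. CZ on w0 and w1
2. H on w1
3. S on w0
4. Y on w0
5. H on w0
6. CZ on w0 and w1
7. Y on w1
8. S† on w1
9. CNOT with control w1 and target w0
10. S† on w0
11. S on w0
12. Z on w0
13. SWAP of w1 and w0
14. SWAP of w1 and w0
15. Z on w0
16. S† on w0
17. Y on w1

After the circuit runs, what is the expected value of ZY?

In the final state, ZY has expectation -1. Key observation: gates 11-16 undo each other exactly, leaving only the rest of the circuit to track.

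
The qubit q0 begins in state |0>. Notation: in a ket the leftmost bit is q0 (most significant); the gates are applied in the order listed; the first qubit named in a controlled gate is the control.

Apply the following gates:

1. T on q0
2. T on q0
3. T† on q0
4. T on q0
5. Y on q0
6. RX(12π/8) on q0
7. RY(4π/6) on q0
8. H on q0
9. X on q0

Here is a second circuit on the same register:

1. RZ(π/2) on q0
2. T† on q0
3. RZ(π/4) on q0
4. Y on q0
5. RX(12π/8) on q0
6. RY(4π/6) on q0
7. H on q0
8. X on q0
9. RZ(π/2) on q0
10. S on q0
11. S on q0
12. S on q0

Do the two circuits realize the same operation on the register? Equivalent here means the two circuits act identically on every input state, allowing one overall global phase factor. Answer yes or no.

Yes: on every input state the two circuits agree up to one overall phase factor.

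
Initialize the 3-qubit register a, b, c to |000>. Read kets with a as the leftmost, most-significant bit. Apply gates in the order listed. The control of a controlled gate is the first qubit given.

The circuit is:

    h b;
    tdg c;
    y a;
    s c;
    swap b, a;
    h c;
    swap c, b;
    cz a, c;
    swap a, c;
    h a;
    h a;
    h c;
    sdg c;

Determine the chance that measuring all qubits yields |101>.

The probability of measuring |101> is 1/2.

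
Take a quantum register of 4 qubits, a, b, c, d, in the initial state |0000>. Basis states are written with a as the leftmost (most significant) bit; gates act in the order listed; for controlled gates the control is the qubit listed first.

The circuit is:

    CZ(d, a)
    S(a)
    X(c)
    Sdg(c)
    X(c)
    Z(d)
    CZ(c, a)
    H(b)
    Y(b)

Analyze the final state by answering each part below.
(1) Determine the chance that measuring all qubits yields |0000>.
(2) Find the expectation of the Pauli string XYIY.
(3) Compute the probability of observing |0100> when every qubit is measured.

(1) A full measurement returns |0000> with probability 1/2.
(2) The observable XYIY averages to 0.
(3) The probability of measuring |0100> is 1/2.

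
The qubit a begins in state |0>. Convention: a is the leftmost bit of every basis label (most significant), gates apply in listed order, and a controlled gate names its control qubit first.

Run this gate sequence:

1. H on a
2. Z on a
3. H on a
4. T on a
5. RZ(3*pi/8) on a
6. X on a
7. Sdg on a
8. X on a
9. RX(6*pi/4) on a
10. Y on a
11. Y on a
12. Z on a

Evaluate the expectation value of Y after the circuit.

The observable Y averages to 1.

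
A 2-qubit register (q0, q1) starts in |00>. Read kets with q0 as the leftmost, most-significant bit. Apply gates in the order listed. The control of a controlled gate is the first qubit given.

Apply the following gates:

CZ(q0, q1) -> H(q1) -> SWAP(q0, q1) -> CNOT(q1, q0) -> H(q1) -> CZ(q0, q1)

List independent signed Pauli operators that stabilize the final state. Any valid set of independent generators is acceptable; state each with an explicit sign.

The stabilizer group can be generated by +XZ, +ZX, among other valid generating sets.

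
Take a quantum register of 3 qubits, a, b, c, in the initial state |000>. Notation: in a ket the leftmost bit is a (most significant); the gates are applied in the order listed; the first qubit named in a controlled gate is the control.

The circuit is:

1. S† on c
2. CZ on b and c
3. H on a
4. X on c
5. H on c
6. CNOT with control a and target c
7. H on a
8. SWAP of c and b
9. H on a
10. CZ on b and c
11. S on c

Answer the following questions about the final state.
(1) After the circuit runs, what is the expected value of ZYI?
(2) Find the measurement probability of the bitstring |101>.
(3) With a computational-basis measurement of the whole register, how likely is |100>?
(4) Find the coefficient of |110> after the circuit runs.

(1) The observable ZYI averages to 0.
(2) The probability of measuring |101> is 0.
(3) The probability of measuring |100> is 1/4.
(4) The final state's coefficient on |110> equals 1/2.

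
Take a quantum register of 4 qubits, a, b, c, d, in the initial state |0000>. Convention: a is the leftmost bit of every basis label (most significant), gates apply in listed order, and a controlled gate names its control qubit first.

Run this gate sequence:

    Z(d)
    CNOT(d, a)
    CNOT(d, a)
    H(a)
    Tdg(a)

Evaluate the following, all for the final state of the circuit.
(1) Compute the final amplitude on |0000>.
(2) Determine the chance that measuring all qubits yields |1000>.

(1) The amplitude on |0000> is sqrt(2)/2.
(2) Outcome |1000> occurs with probability 1/2.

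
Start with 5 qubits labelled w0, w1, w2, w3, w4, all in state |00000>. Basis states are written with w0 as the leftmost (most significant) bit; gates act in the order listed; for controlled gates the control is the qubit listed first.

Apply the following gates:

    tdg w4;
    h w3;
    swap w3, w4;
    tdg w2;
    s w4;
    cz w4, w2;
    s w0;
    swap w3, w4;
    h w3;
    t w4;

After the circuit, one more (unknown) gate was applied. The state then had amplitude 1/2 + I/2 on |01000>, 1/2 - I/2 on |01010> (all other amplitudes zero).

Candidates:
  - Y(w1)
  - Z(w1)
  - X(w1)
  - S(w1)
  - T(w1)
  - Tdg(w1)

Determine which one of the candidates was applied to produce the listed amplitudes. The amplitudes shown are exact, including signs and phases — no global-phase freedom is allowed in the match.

It was X(w1) that produced the state shown.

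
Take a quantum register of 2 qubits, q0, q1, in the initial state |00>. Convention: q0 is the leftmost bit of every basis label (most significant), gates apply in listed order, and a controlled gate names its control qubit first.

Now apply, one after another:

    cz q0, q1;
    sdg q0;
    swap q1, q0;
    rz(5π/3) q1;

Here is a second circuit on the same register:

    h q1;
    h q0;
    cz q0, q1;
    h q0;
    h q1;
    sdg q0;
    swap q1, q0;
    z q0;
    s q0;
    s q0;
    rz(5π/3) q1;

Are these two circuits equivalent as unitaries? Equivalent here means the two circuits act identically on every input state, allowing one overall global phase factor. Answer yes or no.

No, they are not equivalent — no single phase factor reconciles the two unitaries.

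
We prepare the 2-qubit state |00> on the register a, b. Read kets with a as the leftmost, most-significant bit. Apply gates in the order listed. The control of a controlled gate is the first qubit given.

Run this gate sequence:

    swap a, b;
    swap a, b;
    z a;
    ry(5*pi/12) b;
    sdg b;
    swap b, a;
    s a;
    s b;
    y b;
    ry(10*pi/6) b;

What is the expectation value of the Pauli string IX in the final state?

The expectation value of IX is sqrt(3)/2.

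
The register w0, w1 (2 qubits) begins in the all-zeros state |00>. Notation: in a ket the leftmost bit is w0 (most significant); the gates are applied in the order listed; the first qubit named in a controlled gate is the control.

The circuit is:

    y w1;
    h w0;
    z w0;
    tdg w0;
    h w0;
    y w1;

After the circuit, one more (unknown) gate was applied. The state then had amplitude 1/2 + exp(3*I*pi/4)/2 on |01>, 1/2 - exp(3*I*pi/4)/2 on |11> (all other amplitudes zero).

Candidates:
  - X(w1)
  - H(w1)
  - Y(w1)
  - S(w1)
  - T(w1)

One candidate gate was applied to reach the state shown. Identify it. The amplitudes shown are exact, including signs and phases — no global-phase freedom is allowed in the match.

It was X(w1) that produced the state shown.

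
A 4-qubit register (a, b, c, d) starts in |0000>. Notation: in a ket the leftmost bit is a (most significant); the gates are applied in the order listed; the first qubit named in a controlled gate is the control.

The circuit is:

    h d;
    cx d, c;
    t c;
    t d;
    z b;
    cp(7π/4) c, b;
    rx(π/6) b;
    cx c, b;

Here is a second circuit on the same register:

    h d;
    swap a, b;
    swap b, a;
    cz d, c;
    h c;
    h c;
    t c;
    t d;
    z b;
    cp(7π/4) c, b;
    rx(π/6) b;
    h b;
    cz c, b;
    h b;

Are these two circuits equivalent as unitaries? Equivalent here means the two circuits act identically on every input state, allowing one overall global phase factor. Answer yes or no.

No — the two circuits implement different unitaries, even allowing a global phase.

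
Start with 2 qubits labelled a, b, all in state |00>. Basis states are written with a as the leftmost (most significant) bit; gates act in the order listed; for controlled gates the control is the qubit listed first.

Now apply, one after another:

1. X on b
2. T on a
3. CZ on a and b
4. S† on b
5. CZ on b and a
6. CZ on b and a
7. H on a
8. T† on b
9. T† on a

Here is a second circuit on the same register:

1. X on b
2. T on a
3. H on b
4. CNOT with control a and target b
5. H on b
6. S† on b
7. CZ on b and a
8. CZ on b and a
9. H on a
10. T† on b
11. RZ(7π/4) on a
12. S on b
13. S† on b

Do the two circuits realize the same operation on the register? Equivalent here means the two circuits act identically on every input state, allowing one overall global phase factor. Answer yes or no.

Yes — the two circuits implement the same unitary up to a global phase.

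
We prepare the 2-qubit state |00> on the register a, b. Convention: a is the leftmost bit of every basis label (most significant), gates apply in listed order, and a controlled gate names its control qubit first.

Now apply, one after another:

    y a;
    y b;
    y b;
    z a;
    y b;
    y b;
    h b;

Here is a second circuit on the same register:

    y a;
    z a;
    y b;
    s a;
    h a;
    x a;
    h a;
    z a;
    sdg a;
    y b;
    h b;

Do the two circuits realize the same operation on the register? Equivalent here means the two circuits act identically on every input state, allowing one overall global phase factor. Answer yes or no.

Yes — the two circuits implement the same unitary up to a global phase.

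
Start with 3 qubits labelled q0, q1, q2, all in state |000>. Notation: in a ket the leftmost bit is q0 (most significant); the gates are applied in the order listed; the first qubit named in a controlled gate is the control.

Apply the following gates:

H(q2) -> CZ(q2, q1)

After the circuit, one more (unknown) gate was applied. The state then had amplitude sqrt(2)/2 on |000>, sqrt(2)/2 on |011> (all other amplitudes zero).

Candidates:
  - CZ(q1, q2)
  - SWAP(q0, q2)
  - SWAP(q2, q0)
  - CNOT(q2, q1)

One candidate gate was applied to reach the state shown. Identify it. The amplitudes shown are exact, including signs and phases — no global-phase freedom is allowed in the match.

The unique candidate consistent with the amplitudes is CNOT(q2, q1).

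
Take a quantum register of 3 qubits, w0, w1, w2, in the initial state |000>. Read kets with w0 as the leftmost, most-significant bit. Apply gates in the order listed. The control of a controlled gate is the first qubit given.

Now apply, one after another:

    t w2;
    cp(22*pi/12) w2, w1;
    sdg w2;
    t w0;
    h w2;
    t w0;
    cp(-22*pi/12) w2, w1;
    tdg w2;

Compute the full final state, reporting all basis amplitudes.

After the circuit, the state carries amplitude sqrt(2)/2 on |000>, -sqrt(2)*exp(3*I*pi/4)/2 on |001>, and 0 on every other basis state.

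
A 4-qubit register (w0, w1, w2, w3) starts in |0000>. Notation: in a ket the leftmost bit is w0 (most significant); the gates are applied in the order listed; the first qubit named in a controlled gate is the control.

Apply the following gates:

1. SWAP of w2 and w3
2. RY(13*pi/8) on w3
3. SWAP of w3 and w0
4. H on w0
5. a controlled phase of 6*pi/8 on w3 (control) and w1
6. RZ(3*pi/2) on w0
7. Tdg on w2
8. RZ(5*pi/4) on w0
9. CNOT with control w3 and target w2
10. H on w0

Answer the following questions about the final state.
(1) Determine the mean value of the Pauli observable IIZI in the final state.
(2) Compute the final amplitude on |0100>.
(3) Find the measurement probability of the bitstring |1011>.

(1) The expectation value of IIZI is 1.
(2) The amplitude on |0100> is 0.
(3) Outcome |1011> occurs with probability 0.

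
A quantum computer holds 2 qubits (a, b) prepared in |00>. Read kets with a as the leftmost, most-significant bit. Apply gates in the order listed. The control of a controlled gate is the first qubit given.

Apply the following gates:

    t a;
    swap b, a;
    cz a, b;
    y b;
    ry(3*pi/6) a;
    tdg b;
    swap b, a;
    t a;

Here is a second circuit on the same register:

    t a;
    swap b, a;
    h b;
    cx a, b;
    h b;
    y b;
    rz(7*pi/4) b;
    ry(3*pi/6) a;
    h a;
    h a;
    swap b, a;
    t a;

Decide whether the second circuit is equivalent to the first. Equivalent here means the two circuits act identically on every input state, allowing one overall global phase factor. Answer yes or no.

Yes, they are equivalent — the unitaries differ by at most a global phase.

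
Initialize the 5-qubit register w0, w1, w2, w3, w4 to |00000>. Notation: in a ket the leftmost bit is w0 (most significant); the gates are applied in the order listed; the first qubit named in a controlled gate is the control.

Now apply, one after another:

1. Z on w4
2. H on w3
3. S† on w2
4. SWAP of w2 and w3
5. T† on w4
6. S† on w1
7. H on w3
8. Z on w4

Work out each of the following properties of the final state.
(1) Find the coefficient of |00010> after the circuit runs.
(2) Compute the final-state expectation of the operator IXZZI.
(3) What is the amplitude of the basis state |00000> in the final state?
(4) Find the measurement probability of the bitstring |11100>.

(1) |00010> carries amplitude 1/2 in the final state.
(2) The observable IXZZI averages to 0.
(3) The final state's coefficient on |00000> equals 1/2.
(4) A full measurement returns |11100> with probability 0.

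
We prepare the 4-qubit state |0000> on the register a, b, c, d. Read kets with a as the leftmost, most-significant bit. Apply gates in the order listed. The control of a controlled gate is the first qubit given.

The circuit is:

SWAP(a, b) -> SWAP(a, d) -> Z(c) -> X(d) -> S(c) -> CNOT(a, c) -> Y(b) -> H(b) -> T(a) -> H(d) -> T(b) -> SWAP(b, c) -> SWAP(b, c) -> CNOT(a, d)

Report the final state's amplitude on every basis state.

After the circuit, the state carries amplitude I/2 on |0000>, -I/2 on |0001>, -exp(3*I*pi/4)/2 on |0100>, exp(3*I*pi/4)/2 on |0101>, and 0 on every other basis state. Key observation: steps 12-13 multiply out to the identity, so the circuit reduces to the remaining gates.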